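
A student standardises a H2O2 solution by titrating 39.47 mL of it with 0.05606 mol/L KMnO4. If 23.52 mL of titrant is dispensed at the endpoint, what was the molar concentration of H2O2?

n(KMnO4) = 0.05606 x 0.02352 = 0.001319 mol.
From the balanced equation, 2 mol KMnO4 reacts with 5 mol H2O2, so n(H2O2) = 0.001319 x 5/2 = 0.003296 mol.
[H2O2] = 0.003296 / 0.03947 L = 0.0835 M.

0.0835 M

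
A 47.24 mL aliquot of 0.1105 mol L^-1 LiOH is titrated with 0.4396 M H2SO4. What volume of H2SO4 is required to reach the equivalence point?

5.94 mL

n(LiOH) = 0.1105 mol/L x 0.04724 L = 0.005220 mol.
The neutralisation is 2 LiOH : 1 H2SO4, so n(H2SO4) = 0.005220 x 1/2 = 0.002610 mol.
V(H2SO4) = 0.002610 / 0.4396 = 0.005937 L = 5.94 mL.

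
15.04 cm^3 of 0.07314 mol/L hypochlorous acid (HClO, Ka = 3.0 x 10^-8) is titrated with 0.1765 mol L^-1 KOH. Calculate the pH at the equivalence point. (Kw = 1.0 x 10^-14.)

10.12

n(HClO) = 0.07314 x 0.01504 = 0.001100 mol; V(KOH) at equivalence = 0.001100/0.1765 = 0.006232 L.
At equivalence all the acid is converted to ClO-; total volume = 0.01504 + 0.006232 = 0.02127 L, so [ClO-] = 0.001100/0.02127 = 0.05171 M.
Kb = Kw/Ka = 1.0e-14 / 3.0 x 10^-8 = 3.33e-7.
[OH^-] = sqrt(Kb x [ClO-]) = sqrt(3.33e-7 x 0.05171) = 0.000131 M.
pOH = 3.88, so pH = 14.00 - 3.88 = 10.12.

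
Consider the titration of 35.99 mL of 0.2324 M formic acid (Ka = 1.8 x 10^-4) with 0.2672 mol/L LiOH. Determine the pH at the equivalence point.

8.42

n(HCOOH) = 0.2324 x 0.03599 = 0.008364 mol; V(LiOH) at equivalence = 0.008364/0.2672 = 0.03130 L.
At equivalence all the acid is converted to HCOO-; total volume = 0.03599 + 0.03130 = 0.06729 L, so [HCOO-] = 0.008364/0.06729 = 0.1243 M.
Kb = Kw/Ka = 1.0e-14 / 1.8 x 10^-4 = 5.56e-11.
[OH^-] = sqrt(Kb x [HCOO-]) = sqrt(5.56e-11 x 0.1243) = 2.63e-6 M.
pOH = 5.58, so pH = 14.00 - 5.58 = 8.42.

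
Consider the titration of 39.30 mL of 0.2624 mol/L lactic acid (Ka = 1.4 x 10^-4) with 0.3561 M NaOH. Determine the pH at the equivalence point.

8.52

n(HC3H5O3) = 0.2624 x 0.03930 = 0.01031 mol; V(NaOH) at equivalence = 0.01031/0.3561 = 0.02896 L.
At equivalence all the acid is converted to C3H5O3-; total volume = 0.03930 + 0.02896 = 0.06826 L, so [C3H5O3-] = 0.01031/0.06826 = 0.1511 M.
Kb = Kw/Ka = 1.0e-14 / 1.4 x 10^-4 = 7.14e-11.
[OH^-] = sqrt(Kb x [C3H5O3-]) = sqrt(7.14e-11 x 0.1511) = 3.28e-6 M.
pOH = 5.48, so pH = 14.00 - 5.48 = 8.52.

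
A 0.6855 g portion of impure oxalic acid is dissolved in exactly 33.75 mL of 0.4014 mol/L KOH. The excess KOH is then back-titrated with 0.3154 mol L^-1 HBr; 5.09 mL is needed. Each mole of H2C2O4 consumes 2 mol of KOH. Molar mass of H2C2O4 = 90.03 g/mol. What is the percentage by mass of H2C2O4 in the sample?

Total n(KOH) added = 0.4014 x 0.03375 = 0.01355 mol.
n(HBr) used = 0.3154 x 0.005090 = 0.001605 mol, which equals the excess n(KOH).
So n(KOH) consumed by the sample = 0.01355 - 0.001605 = 0.01194 mol.
n(H2C2O4) = 0.01194 / 2 = 0.005971 mol.
mass H2C2O4 = 0.005971 x 90.03 = 0.5376 g, so %H2C2O4 = 0.5376/0.6855 x 100 = 78.4%.

78.4%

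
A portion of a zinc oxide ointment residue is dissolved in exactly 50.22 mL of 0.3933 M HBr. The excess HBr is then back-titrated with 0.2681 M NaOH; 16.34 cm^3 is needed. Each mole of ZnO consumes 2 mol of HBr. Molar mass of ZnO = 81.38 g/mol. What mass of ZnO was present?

0.625 g

Total n(HBr) added = 0.3933 x 0.05022 = 0.01975 mol.
n(NaOH) used = 0.2681 x 0.01634 = 0.004381 mol, which equals the excess n(HBr).
So n(HBr) consumed by the sample = 0.01975 - 0.004381 = 0.01537 mol.
n(ZnO) = 0.01537 / 2 = 0.007685 mol.
mass = 0.007685 mol x 81.38 g/mol = 0.625 g.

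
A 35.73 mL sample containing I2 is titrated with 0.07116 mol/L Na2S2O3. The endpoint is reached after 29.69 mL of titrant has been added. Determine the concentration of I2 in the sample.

n(Na2S2O3) = 0.07116 x 0.02969 = 0.002113 mol.
From the balanced equation, 2 mol Na2S2O3 reacts with 1 mol I2, so n(I2) = 0.002113 x 1/2 = 0.001056 mol.
[I2] = 0.001056 / 0.03573 L = 0.0296 M.

0.0296 M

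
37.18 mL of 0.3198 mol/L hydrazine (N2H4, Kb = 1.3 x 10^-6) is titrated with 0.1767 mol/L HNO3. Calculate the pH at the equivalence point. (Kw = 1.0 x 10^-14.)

4.53

n(N2H4) = 0.3198 x 0.03718 = 0.01189 mol; V(HNO3) at equivalence = 0.01189/0.1767 = 0.06729 L.
At equivalence the base is fully converted to N2H5+; total volume = 0.1045 L, so [N2H5+] = 0.01189/0.1045 = 0.1138 M.
Ka(N2H5+) = Kw/Kb = 1.0e-14 / 1.3 x 10^-6 = 7.69e-9.
[H^+] = sqrt(Ka x [N2H5+]) = sqrt(7.69e-9 x 0.1138) = 2.96e-5 M.
pH = -log(2.96e-5) = 4.53.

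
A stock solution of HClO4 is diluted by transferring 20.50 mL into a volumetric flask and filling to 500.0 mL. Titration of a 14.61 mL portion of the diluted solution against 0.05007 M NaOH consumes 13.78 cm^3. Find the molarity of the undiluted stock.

n(NaOH) = 0.05007 x 0.01378 = 0.0006900 mol.
n(HClO4) in the aliquot = 0.0006900 mol.
[diluted HClO4] = 0.0006900 / 0.01461 = 0.04723 M.
Dilution factor = 500.0/20.50 = 24.39, so [stock] = 0.04723 x 24.39 = 1.15 M.

1.15 M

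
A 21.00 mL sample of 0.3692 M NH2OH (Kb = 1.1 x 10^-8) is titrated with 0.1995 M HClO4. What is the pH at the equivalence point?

n(NH2OH) = 0.3692 x 0.02100 = 0.007753 mol; V(HClO4) at equivalence = 0.007753/0.1995 = 0.03886 L.
At equivalence the base is fully converted to NH3OH+; total volume = 0.05986 L, so [NH3OH+] = 0.007753/0.05986 = 0.1295 M.
Ka(NH3OH+) = Kw/Kb = 1.0e-14 / 1.1 x 10^-8 = 9.09e-7.
[H^+] = sqrt(Ka x [NH3OH+]) = sqrt(9.09e-7 x 0.1295) = 0.000343 M.
pH = -log(0.000343) = 3.46.

3.46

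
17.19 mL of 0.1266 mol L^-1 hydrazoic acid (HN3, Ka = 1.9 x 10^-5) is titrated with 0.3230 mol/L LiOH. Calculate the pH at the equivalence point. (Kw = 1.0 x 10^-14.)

n(HN3) = 0.1266 x 0.01719 = 0.002176 mol; V(LiOH) at equivalence = 0.002176/0.3230 = 0.006738 L.
At equivalence all the acid is converted to N3-; total volume = 0.01719 + 0.006738 = 0.02393 L, so [N3-] = 0.002176/0.02393 = 0.09095 M.
Kb = Kw/Ka = 1.0e-14 / 1.9 x 10^-5 = 5.26e-10.
[OH^-] = sqrt(Kb x [N3-]) = sqrt(5.26e-10 x 0.09095) = 6.92e-6 M.
pOH = 5.16, so pH = 14.00 - 5.16 = 8.84.

8.84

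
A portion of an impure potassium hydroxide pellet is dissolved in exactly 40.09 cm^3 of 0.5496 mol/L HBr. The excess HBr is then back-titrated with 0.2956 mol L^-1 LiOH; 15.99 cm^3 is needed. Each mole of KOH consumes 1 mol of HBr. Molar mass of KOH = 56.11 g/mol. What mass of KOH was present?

0.971 g

Total n(HBr) added = 0.5496 x 0.04009 = 0.02203 mol.
n(LiOH) used = 0.2956 x 0.01599 = 0.004727 mol, which equals the excess n(HBr).
So n(HBr) consumed by the sample = 0.02203 - 0.004727 = 0.01731 mol.
n(KOH) = 0.01731 / 1 = 0.01731 mol.
mass = 0.01731 mol x 56.11 g/mol = 0.971 g.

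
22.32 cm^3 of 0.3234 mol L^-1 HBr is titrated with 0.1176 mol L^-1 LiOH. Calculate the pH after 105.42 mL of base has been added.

12.61

n(acid) = 0.3234 x 0.02232 = 0.007218 mol; n(LiOH) added = 0.1176 x 0.1054 = 0.01240 mol.
Base is in excess by 0.01240 - 0.007218 = 0.005179 mol in a total volume of 0.1277 L.
[OH^-] = 0.005179/0.1277 = 0.04054 M, so pOH = 1.39 and pH = 14.00 - 1.39 = 12.61.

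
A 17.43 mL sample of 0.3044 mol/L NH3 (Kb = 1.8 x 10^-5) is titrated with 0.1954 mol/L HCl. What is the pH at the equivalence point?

n(NH3) = 0.3044 x 0.01743 = 0.005306 mol; V(HCl) at equivalence = 0.005306/0.1954 = 0.02715 L.
At equivalence the base is fully converted to NH4+; total volume = 0.04458 L, so [NH4+] = 0.005306/0.04458 = 0.1190 M.
Ka(NH4+) = Kw/Kb = 1.0e-14 / 1.8 x 10^-5 = 5.56e-10.
[H^+] = sqrt(Ka x [NH4+]) = sqrt(5.56e-10 x 0.1190) = 8.13e-6 M.
pH = -log(8.13e-6) = 5.09.

5.09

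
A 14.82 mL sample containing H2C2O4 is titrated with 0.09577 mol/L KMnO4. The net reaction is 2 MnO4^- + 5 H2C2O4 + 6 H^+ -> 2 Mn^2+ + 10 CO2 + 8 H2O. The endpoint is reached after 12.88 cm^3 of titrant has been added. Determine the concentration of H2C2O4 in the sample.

n(KMnO4) = 0.09577 x 0.01288 = 0.001234 mol.
From the balanced equation, 2 mol KMnO4 reacts with 5 mol H2C2O4, so n(H2C2O4) = 0.001234 x 5/2 = 0.003084 mol.
[H2C2O4] = 0.003084 / 0.01482 L = 0.208 M.

0.208 M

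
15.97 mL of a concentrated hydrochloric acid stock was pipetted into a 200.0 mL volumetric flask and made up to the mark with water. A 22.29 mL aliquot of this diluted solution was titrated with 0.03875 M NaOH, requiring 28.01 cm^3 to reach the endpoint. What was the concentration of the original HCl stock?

0.610 M

n(NaOH) = 0.03875 x 0.02801 = 0.001085 mol.
n(HCl) in the aliquot = 0.001085 mol.
[diluted HCl] = 0.001085 / 0.02229 = 0.04869 M.
Dilution factor = 200.0/15.97 = 12.52, so [stock] = 0.04869 x 12.52 = 0.610 M.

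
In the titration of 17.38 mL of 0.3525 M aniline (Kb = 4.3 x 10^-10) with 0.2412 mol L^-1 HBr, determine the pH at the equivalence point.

n(C6H5NH2) = 0.3525 x 0.01738 = 0.006126 mol; V(HBr) at equivalence = 0.006126/0.2412 = 0.02540 L.
At equivalence the base is fully converted to C6H5NH3+; total volume = 0.04278 L, so [C6H5NH3+] = 0.006126/0.04278 = 0.1432 M.
Ka(C6H5NH3+) = Kw/Kb = 1.0e-14 / 4.3 x 10^-10 = 2.33e-5.
[H^+] = sqrt(Ka x [C6H5NH3+]) = sqrt(2.33e-5 x 0.1432) = 0.00182 M.
pH = -log(0.00182) = 2.74.

2.74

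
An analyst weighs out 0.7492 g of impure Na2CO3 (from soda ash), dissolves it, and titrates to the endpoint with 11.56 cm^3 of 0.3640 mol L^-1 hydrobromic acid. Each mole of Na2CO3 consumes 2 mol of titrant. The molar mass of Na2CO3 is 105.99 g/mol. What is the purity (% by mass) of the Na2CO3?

29.8%

n(HBr) = 0.3640 x 0.01156 = 0.004208 mol.
n(Na2CO3) = 0.004208 / 2 = 0.002104 mol.
mass of Na2CO3 = 0.002104 x 105.99 = 0.2230 g.
% purity = 0.2230 / 0.7492 x 100 = 29.8%.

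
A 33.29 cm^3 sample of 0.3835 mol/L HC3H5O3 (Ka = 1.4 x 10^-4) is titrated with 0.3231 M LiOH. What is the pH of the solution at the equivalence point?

8.55

n(HC3H5O3) = 0.3835 x 0.03329 = 0.01277 mol; V(LiOH) at equivalence = 0.01277/0.3231 = 0.03951 L.
At equivalence all the acid is converted to C3H5O3-; total volume = 0.03329 + 0.03951 = 0.07280 L, so [C3H5O3-] = 0.01277/0.07280 = 0.1754 M.
Kb = Kw/Ka = 1.0e-14 / 1.4 x 10^-4 = 7.14e-11.
[OH^-] = sqrt(Kb x [C3H5O3-]) = sqrt(7.14e-11 x 0.1754) = 3.54e-6 M.
pOH = 5.45, so pH = 14.00 - 5.45 = 8.55.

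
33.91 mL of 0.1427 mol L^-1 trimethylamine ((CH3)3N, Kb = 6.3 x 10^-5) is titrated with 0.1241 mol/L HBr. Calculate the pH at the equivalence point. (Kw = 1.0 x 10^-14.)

n((CH3)3N) = 0.1427 x 0.03391 = 0.004839 mol; V(HBr) at equivalence = 0.004839/0.1241 = 0.03899 L.
At equivalence the base is fully converted to (CH3)3NH+; total volume = 0.07290 L, so [(CH3)3NH+] = 0.004839/0.07290 = 0.06638 M.
Ka((CH3)3NH+) = Kw/Kb = 1.0e-14 / 6.3 x 10^-5 = 1.59e-10.
[H^+] = sqrt(Ka x [(CH3)3NH+]) = sqrt(1.59e-10 x 0.06638) = 3.25e-6 M.
pH = -log(3.25e-6) = 5.49.

5.49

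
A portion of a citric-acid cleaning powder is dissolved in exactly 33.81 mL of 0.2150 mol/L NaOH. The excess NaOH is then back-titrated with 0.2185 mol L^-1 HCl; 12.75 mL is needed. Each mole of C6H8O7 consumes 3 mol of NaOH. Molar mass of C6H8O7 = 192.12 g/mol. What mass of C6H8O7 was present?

Total n(NaOH) added = 0.2150 x 0.03381 = 0.007269 mol.
n(HCl) used = 0.2185 x 0.01275 = 0.002786 mol, which equals the excess n(NaOH).
So n(NaOH) consumed by the sample = 0.007269 - 0.002786 = 0.004483 mol.
n(C6H8O7) = 0.004483 / 3 = 0.001494 mol.
mass = 0.001494 mol x 192.12 g/mol = 0.287 g.

0.287 g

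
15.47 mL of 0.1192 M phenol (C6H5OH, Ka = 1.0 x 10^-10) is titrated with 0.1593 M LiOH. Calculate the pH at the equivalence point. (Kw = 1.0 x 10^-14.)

11.42

n(C6H5OH) = 0.1192 x 0.01547 = 0.001844 mol; V(LiOH) at equivalence = 0.001844/0.1593 = 0.01158 L.
At equivalence all the acid is converted to C6H5O-; total volume = 0.01547 + 0.01158 = 0.02705 L, so [C6H5O-] = 0.001844/0.02705 = 0.06818 M.
Kb = Kw/Ka = 1.0e-14 / 1.0 x 10^-10 = 0.000100.
[OH^-] = sqrt(Kb x [C6H5O-]) = sqrt(0.000100 x 0.06818) = 0.00261 M.
pOH = 2.58, so pH = 14.00 - 2.58 = 11.42.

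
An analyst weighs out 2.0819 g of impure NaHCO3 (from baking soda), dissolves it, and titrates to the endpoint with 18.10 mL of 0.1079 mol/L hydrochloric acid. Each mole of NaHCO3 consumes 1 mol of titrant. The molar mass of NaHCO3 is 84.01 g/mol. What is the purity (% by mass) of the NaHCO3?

n(HCl) = 0.1079 x 0.01810 = 0.001953 mol.
n(NaHCO3) = 0.001953 / 1 = 0.001953 mol.
mass of NaHCO3 = 0.001953 x 84.01 = 0.1641 g.
% purity = 0.1641 / 2.0819 x 100 = 7.88%.

7.88%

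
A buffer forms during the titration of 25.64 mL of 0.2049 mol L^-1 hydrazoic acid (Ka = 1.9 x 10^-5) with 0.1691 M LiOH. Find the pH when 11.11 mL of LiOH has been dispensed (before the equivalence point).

Initial n(HN3) = 0.2049 x 0.02564 = 0.005254 mol.
n(LiOH) added = 0.1691 x 0.01111 = 0.001879 mol, converting that many moles of HN3 to N3-.
Remaining n(HN3) = 0.003375 mol; n(N3-) = 0.001879 mol.
By Henderson-Hasselbalch, pH = pKa + log([A^-]/[HA]) = 4.72 + log(0.001879/0.003375) = 4.72 + (-0.25) = 4.47.

4.47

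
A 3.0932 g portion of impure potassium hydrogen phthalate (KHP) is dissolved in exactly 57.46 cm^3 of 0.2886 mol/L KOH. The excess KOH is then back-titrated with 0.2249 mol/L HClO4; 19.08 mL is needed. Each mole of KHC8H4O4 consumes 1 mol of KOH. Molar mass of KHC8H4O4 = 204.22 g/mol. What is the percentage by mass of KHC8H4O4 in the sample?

81.2%

Total n(KOH) added = 0.2886 x 0.05746 = 0.01658 mol.
n(HClO4) used = 0.2249 x 0.01908 = 0.004291 mol, which equals the excess n(KOH).
So n(KOH) consumed by the sample = 0.01658 - 0.004291 = 0.01229 mol.
n(KHC8H4O4) = 0.01229 / 1 = 0.01229 mol.
mass KHC8H4O4 = 0.01229 x 204.22 = 2.510 g, so %KHC8H4O4 = 2.510/3.0932 x 100 = 81.2%.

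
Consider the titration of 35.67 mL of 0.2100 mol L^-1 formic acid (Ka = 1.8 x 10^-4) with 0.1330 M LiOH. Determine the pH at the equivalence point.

n(HCOOH) = 0.2100 x 0.03567 = 0.007491 mol; V(LiOH) at equivalence = 0.007491/0.1330 = 0.05632 L.
At equivalence all the acid is converted to HCOO-; total volume = 0.03567 + 0.05632 = 0.09199 L, so [HCOO-] = 0.007491/0.09199 = 0.08143 M.
Kb = Kw/Ka = 1.0e-14 / 1.8 x 10^-4 = 5.56e-11.
[OH^-] = sqrt(Kb x [HCOO-]) = sqrt(5.56e-11 x 0.08143) = 2.13e-6 M.
pOH = 5.67, so pH = 14.00 - 5.67 = 8.33.

8.33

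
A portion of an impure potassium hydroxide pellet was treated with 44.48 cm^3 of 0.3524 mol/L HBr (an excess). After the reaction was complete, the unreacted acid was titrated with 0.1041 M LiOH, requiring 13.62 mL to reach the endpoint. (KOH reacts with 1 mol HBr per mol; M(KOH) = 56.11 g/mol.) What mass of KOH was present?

Total n(HBr) added = 0.3524 x 0.04448 = 0.01567 mol.
n(LiOH) used = 0.1041 x 0.01362 = 0.001418 mol, which equals the excess n(HBr).
So n(HBr) consumed by the sample = 0.01567 - 0.001418 = 0.01426 mol.
n(KOH) = 0.01426 / 1 = 0.01426 mol.
mass = 0.01426 mol x 56.11 g/mol = 0.800 g.

0.800 g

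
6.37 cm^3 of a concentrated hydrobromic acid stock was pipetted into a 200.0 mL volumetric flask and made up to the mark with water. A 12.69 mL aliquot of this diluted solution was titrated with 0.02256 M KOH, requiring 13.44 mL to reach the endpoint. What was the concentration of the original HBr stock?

0.750 M

n(KOH) = 0.02256 x 0.01344 = 0.0003032 mol.
n(HBr) in the aliquot = 0.0003032 mol.
[diluted HBr] = 0.0003032 / 0.01269 = 0.02389 M.
Dilution factor = 200.0/6.370 = 31.40, so [stock] = 0.02389 x 31.40 = 0.750 M.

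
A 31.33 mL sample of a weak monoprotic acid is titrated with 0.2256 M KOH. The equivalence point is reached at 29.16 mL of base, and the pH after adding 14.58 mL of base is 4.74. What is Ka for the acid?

14.58 mL is half of the equivalence volume, so this is the half-equivalence point where [HA] = [A^-].
At half-equivalence pH = pKa, so pKa = 4.74.
Ka = 10^(-4.74) = 1.8 x 10^-5.

1.8 x 10^-5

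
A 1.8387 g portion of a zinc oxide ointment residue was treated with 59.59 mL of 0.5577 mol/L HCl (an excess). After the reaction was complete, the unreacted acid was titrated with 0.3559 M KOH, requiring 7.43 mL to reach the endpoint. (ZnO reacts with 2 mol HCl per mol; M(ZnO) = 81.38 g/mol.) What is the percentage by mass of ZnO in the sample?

Total n(HCl) added = 0.5577 x 0.05959 = 0.03323 mol.
n(KOH) used = 0.3559 x 0.007430 = 0.002644 mol, which equals the excess n(HCl).
So n(HCl) consumed by the sample = 0.03323 - 0.002644 = 0.03059 mol.
n(ZnO) = 0.03059 / 2 = 0.01529 mol.
mass ZnO = 0.01529 x 81.38 = 1.245 g, so %ZnO = 1.245/1.8387 x 100 = 67.7%.

67.7%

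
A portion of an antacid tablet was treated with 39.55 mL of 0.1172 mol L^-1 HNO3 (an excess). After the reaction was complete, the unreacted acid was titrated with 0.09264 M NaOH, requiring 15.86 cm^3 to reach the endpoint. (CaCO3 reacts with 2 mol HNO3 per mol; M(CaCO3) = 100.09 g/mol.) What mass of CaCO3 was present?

0.158 g

Total n(HNO3) added = 0.1172 x 0.03955 = 0.004635 mol.
n(NaOH) used = 0.09264 x 0.01586 = 0.001469 mol, which equals the excess n(HNO3).
So n(HNO3) consumed by the sample = 0.004635 - 0.001469 = 0.003166 mol.
n(CaCO3) = 0.003166 / 2 = 0.001583 mol.
mass = 0.001583 mol x 100.09 g/mol = 0.158 g.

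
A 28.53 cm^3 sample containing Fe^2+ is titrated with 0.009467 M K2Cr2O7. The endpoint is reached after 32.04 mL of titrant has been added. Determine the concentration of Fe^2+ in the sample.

n(K2Cr2O7) = 0.009467 x 0.03204 = 0.0003033 mol.
From the balanced equation, 1 mol K2Cr2O7 reacts with 6 mol Fe^2+, so n(Fe^2+) = 0.0003033 x 6/1 = 0.001820 mol.
[Fe^2+] = 0.001820 / 0.02853 L = 0.0638 M.

0.0638 M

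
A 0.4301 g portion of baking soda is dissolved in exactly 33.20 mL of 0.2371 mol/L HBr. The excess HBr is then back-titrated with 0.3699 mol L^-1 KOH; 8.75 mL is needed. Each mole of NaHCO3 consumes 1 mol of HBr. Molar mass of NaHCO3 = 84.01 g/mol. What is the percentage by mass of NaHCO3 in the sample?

Total n(HBr) added = 0.2371 x 0.03320 = 0.007872 mol.
n(KOH) used = 0.3699 x 0.008750 = 0.003237 mol, which equals the excess n(HBr).
So n(HBr) consumed by the sample = 0.007872 - 0.003237 = 0.004635 mol.
n(NaHCO3) = 0.004635 / 1 = 0.004635 mol.
mass NaHCO3 = 0.004635 x 84.01 = 0.3894 g, so %NaHCO3 = 0.3894/0.4301 x 100 = 90.5%.

90.5%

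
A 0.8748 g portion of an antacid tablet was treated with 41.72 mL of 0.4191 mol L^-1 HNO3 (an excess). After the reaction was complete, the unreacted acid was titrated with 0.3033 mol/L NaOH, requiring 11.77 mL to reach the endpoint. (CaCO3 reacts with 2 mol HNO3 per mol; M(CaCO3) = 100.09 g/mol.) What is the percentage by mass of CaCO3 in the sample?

Total n(HNO3) added = 0.4191 x 0.04172 = 0.01748 mol.
n(NaOH) used = 0.3033 x 0.01177 = 0.003570 mol, which equals the excess n(HNO3).
So n(HNO3) consumed by the sample = 0.01748 - 0.003570 = 0.01392 mol.
n(CaCO3) = 0.01392 / 2 = 0.006958 mol.
mass CaCO3 = 0.006958 x 100.09 = 0.6964 g, so %CaCO3 = 0.6964/0.8748 x 100 = 79.6%.

79.6%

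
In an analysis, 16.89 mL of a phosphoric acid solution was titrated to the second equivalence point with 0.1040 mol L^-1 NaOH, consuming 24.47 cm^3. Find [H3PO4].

n(NaOH) = 0.1040 x 0.02447 = 0.002545 mol.
At the second equivalence point, 2 mol OH^- react per mol H3PO4, so n(H3PO4) = 0.002545 / 2 = 0.001272 mol.
[H3PO4] = 0.001272 / 0.01689 L = 0.0753 M.

0.0753 M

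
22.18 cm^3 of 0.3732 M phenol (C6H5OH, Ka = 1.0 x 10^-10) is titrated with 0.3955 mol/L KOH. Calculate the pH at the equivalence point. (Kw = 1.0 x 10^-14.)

11.64

n(C6H5OH) = 0.3732 x 0.02218 = 0.008278 mol; V(KOH) at equivalence = 0.008278/0.3955 = 0.02093 L.
At equivalence all the acid is converted to C6H5O-; total volume = 0.02218 + 0.02093 = 0.04311 L, so [C6H5O-] = 0.008278/0.04311 = 0.1920 M.
Kb = Kw/Ka = 1.0e-14 / 1.0 x 10^-10 = 0.000100.
[OH^-] = sqrt(Kb x [C6H5O-]) = sqrt(0.000100 x 0.1920) = 0.00438 M.
pOH = 2.36, so pH = 14.00 - 2.36 = 11.64.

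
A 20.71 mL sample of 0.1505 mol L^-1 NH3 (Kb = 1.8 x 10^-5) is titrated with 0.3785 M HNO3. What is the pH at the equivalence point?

n(NH3) = 0.1505 x 0.02071 = 0.003117 mol; V(HNO3) at equivalence = 0.003117/0.3785 = 0.008235 L.
At equivalence the base is fully converted to NH4+; total volume = 0.02894 L, so [NH4+] = 0.003117/0.02894 = 0.1077 M.
Ka(NH4+) = Kw/Kb = 1.0e-14 / 1.8 x 10^-5 = 5.56e-10.
[H^+] = sqrt(Ka x [NH4+]) = sqrt(5.56e-10 x 0.1077) = 7.73e-6 M.
pH = -log(7.73e-6) = 5.11.

5.11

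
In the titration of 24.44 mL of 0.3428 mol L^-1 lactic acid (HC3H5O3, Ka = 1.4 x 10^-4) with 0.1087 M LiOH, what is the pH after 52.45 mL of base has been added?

Initial n(HC3H5O3) = 0.3428 x 0.02444 = 0.008378 mol.
n(LiOH) added = 0.1087 x 0.05245 = 0.005701 mol, converting that many moles of HC3H5O3 to C3H5O3-.
Remaining n(HC3H5O3) = 0.002677 mol; n(C3H5O3-) = 0.005701 mol.
By Henderson-Hasselbalch, pH = pKa + log([A^-]/[HA]) = 3.85 + log(0.005701/0.002677) = 3.85 + (+0.33) = 4.18.

4.18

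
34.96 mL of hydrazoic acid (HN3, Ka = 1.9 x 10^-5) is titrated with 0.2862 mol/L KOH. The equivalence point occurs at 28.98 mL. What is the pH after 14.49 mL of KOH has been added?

4.72

14.49 mL is exactly half the equivalence volume (28.98/2), i.e. the half-equivalence point.
There, n(HA) = n(A^-), so pH = pKa = -log(1.9 x 10^-5) = 4.72.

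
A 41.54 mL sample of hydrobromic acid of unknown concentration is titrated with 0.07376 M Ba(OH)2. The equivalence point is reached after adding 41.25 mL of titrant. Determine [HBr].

0.146 M

n(Ba(OH)2) delivered = 0.07376 x 0.04125 = 0.003043 mol.
The reaction is 2 HBr + 1 Ba(OH)2, so n(HBr) = 0.003043 x 2/1 = 0.006085 mol.
[HBr] = 0.006085 mol / 0.04154 L = 0.146 M.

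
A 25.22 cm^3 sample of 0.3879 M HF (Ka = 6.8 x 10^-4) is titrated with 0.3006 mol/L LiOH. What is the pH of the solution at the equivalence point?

8.20

n(HF) = 0.3879 x 0.02522 = 0.009783 mol; V(LiOH) at equivalence = 0.009783/0.3006 = 0.03254 L.
At equivalence all the acid is converted to F-; total volume = 0.02522 + 0.03254 = 0.05776 L, so [F-] = 0.009783/0.05776 = 0.1694 M.
Kb = Kw/Ka = 1.0e-14 / 6.8 x 10^-4 = 1.47e-11.
[OH^-] = sqrt(Kb x [F-]) = sqrt(1.47e-11 x 0.1694) = 1.58e-6 M.
pOH = 5.80, so pH = 14.00 - 5.80 = 8.20.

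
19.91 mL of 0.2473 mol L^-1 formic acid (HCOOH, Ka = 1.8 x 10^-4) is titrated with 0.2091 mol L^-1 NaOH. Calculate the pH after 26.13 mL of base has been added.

n(acid) = 0.2473 x 0.01991 = 0.004924 mol; n(NaOH) added = 0.2091 x 0.02613 = 0.005464 mol.
Base is in excess by 0.005464 - 0.004924 = 0.0005400 mol in a total volume of 0.04604 L.
[OH^-] = 0.0005400/0.04604 = 0.01173 M, so pOH = 1.93 and pH = 14.00 - 1.93 = 12.07.

12.07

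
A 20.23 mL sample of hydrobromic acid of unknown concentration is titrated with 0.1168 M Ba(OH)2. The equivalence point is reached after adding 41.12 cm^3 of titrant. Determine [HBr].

0.475 M

n(Ba(OH)2) delivered = 0.1168 x 0.04112 = 0.004803 mol.
The reaction is 2 HBr + 1 Ba(OH)2, so n(HBr) = 0.004803 x 2/1 = 0.009606 mol.
[HBr] = 0.009606 mol / 0.02023 L = 0.475 M.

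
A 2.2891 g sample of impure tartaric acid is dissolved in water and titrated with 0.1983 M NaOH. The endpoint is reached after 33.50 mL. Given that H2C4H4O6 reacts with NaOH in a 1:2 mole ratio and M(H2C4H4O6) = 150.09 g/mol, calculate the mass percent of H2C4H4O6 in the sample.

n(NaOH) = 0.1983 x 0.03350 = 0.006643 mol.
n(H2C4H4O6) = 0.006643 / 2 = 0.003322 mol.
mass of H2C4H4O6 = 0.003322 x 150.09 = 0.4985 g.
% purity = 0.4985 / 2.2891 x 100 = 21.8%.

21.8%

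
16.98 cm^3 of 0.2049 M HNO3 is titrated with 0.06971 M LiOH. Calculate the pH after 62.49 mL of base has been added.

12.04

n(acid) = 0.2049 x 0.01698 = 0.003479 mol; n(LiOH) added = 0.06971 x 0.06249 = 0.004356 mol.
Base is in excess by 0.004356 - 0.003479 = 0.0008770 mol in a total volume of 0.07947 L.
[OH^-] = 0.0008770/0.07947 = 0.01104 M, so pOH = 1.96 and pH = 14.00 - 1.96 = 12.04.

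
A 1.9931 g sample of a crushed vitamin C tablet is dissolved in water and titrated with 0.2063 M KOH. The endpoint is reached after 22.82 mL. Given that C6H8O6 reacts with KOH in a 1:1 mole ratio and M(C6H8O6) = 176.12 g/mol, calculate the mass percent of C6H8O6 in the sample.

n(KOH) = 0.2063 x 0.02282 = 0.004708 mol.
n(C6H8O6) = 0.004708 / 1 = 0.004708 mol.
mass of C6H8O6 = 0.004708 x 176.12 = 0.8291 g.
% purity = 0.8291 / 1.9931 x 100 = 41.6%.

41.6%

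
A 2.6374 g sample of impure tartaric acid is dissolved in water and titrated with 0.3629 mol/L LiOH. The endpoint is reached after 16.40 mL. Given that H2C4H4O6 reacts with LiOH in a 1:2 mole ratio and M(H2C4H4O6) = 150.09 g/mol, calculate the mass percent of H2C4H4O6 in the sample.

n(LiOH) = 0.3629 x 0.01640 = 0.005952 mol.
n(H2C4H4O6) = 0.005952 / 2 = 0.002976 mol.
mass of H2C4H4O6 = 0.002976 x 150.09 = 0.4466 g.
% purity = 0.4466 / 2.6374 x 100 = 16.9%.

16.9%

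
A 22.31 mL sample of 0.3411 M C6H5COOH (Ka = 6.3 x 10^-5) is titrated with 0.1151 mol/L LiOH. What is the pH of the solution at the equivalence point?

8.57

n(C6H5COOH) = 0.3411 x 0.02231 = 0.007610 mol; V(LiOH) at equivalence = 0.007610/0.1151 = 0.06612 L.
At equivalence all the acid is converted to C6H5COO-; total volume = 0.02231 + 0.06612 = 0.08843 L, so [C6H5COO-] = 0.007610/0.08843 = 0.08606 M.
Kb = Kw/Ka = 1.0e-14 / 6.3 x 10^-5 = 1.59e-10.
[OH^-] = sqrt(Kb x [C6H5COO-]) = sqrt(1.59e-10 x 0.08606) = 3.70e-6 M.
pOH = 5.43, so pH = 14.00 - 5.43 = 8.57.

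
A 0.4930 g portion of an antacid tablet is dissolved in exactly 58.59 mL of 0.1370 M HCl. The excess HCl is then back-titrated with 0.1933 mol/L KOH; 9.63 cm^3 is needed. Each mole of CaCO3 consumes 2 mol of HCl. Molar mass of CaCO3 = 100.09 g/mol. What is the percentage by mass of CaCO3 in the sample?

Total n(HCl) added = 0.1370 x 0.05859 = 0.008027 mol.
n(KOH) used = 0.1933 x 0.009630 = 0.001861 mol, which equals the excess n(HCl).
So n(HCl) consumed by the sample = 0.008027 - 0.001861 = 0.006165 mol.
n(CaCO3) = 0.006165 / 2 = 0.003083 mol.
mass CaCO3 = 0.003083 x 100.09 = 0.3085 g, so %CaCO3 = 0.3085/0.4930 x 100 = 62.6%.

62.6%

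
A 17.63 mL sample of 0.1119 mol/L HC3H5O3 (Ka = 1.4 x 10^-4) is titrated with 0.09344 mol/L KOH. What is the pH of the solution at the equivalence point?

n(HC3H5O3) = 0.1119 x 0.01763 = 0.001973 mol; V(KOH) at equivalence = 0.001973/0.09344 = 0.02111 L.
At equivalence all the acid is converted to C3H5O3-; total volume = 0.01763 + 0.02111 = 0.03874 L, so [C3H5O3-] = 0.001973/0.03874 = 0.05092 M.
Kb = Kw/Ka = 1.0e-14 / 1.4 x 10^-4 = 7.14e-11.
[OH^-] = sqrt(Kb x [C3H5O3-]) = sqrt(7.14e-11 x 0.05092) = 1.91e-6 M.
pOH = 5.72, so pH = 14.00 - 5.72 = 8.28.

8.28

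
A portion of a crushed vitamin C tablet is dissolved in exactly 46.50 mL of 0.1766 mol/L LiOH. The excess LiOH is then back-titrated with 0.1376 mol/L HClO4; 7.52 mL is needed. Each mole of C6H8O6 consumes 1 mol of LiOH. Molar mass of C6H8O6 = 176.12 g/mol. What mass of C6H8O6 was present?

1.26 g

Total n(LiOH) added = 0.1766 x 0.04650 = 0.008212 mol.
n(HClO4) used = 0.1376 x 0.007520 = 0.001035 mol, which equals the excess n(LiOH).
So n(LiOH) consumed by the sample = 0.008212 - 0.001035 = 0.007177 mol.
n(C6H8O6) = 0.007177 / 1 = 0.007177 mol.
mass = 0.007177 mol x 176.12 g/mol = 1.26 g.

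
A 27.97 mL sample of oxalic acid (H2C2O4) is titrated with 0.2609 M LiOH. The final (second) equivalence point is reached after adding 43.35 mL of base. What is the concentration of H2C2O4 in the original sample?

n(LiOH) = 0.2609 x 0.04335 = 0.01131 mol.
At the final (second) equivalence point, 2 mol OH^- react per mol H2C2O4, so n(H2C2O4) = 0.01131 / 2 = 0.005655 mol.
[H2C2O4] = 0.005655 / 0.02797 L = 0.202 M.

0.202 M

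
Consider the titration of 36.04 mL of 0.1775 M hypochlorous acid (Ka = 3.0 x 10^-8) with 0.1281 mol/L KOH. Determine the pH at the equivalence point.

10.20

n(HClO) = 0.1775 x 0.03604 = 0.006397 mol; V(KOH) at equivalence = 0.006397/0.1281 = 0.04994 L.
At equivalence all the acid is converted to ClO-; total volume = 0.03604 + 0.04994 = 0.08598 L, so [ClO-] = 0.006397/0.08598 = 0.07440 M.
Kb = Kw/Ka = 1.0e-14 / 3.0 x 10^-8 = 3.33e-7.
[OH^-] = sqrt(Kb x [ClO-]) = sqrt(3.33e-7 x 0.07440) = 0.000157 M.
pOH = 3.80, so pH = 14.00 - 3.80 = 10.20.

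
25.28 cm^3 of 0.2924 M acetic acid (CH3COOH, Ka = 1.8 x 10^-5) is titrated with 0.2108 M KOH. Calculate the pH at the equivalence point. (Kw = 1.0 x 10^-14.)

n(CH3COOH) = 0.2924 x 0.02528 = 0.007392 mol; V(KOH) at equivalence = 0.007392/0.2108 = 0.03507 L.
At equivalence all the acid is converted to CH3COO-; total volume = 0.02528 + 0.03507 = 0.06035 L, so [CH3COO-] = 0.007392/0.06035 = 0.1225 M.
Kb = Kw/Ka = 1.0e-14 / 1.8 x 10^-5 = 5.56e-10.
[OH^-] = sqrt(Kb x [CH3COO-]) = sqrt(5.56e-10 x 0.1225) = 8.25e-6 M.
pOH = 5.08, so pH = 14.00 - 5.08 = 8.92.

8.92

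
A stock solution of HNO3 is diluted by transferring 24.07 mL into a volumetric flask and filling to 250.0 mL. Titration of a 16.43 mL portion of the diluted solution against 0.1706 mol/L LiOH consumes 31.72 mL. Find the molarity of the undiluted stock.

3.42 M

n(LiOH) = 0.1706 x 0.03172 = 0.005411 mol.
n(HNO3) in the aliquot = 0.005411 mol.
[diluted HNO3] = 0.005411 / 0.01643 = 0.3294 M.
Dilution factor = 250.0/24.07 = 10.39, so [stock] = 0.3294 x 10.39 = 3.42 M.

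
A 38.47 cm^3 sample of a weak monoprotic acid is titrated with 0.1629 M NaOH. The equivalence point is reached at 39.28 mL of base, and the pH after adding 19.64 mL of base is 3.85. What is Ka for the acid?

19.64 mL is half of the equivalence volume, so this is the half-equivalence point where [HA] = [A^-].
At half-equivalence pH = pKa, so pKa = 3.85.
Ka = 10^(-3.85) = 1.4 x 10^-4.

1.4 x 10^-4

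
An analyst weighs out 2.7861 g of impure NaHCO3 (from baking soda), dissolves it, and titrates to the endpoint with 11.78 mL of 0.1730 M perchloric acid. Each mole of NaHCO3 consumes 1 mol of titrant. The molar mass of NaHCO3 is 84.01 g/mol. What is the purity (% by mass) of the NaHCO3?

n(HClO4) = 0.1730 x 0.01178 = 0.002038 mol.
n(NaHCO3) = 0.002038 / 1 = 0.002038 mol.
mass of NaHCO3 = 0.002038 x 84.01 = 0.1712 g.
% purity = 0.1712 / 2.7861 x 100 = 6.15%.

6.15%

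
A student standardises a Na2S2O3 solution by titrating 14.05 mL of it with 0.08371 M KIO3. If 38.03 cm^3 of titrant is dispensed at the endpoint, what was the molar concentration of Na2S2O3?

n(KIO3) = 0.08371 x 0.03803 = 0.003183 mol.
From the balanced equation, 1 mol KIO3 reacts with 6 mol Na2S2O3, so n(Na2S2O3) = 0.003183 x 6/1 = 0.01910 mol.
[Na2S2O3] = 0.01910 / 0.01405 L = 1.36 M.

1.36 M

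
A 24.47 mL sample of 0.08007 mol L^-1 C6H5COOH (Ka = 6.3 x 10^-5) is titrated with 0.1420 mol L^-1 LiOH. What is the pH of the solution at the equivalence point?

n(C6H5COOH) = 0.08007 x 0.02447 = 0.001959 mol; V(LiOH) at equivalence = 0.001959/0.1420 = 0.01380 L.
At equivalence all the acid is converted to C6H5COO-; total volume = 0.02447 + 0.01380 = 0.03827 L, so [C6H5COO-] = 0.001959/0.03827 = 0.05120 M.
Kb = Kw/Ka = 1.0e-14 / 6.3 x 10^-5 = 1.59e-10.
[OH^-] = sqrt(Kb x [C6H5COO-]) = sqrt(1.59e-10 x 0.05120) = 2.85e-6 M.
pOH = 5.55, so pH = 14.00 - 5.55 = 8.45.

8.45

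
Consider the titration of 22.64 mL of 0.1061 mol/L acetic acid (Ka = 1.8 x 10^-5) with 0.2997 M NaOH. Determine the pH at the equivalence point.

8.82

n(CH3COOH) = 0.1061 x 0.02264 = 0.002402 mol; V(NaOH) at equivalence = 0.002402/0.2997 = 0.008015 L.
At equivalence all the acid is converted to CH3COO-; total volume = 0.02264 + 0.008015 = 0.03066 L, so [CH3COO-] = 0.002402/0.03066 = 0.07836 M.
Kb = Kw/Ka = 1.0e-14 / 1.8 x 10^-5 = 5.56e-10.
[OH^-] = sqrt(Kb x [CH3COO-]) = sqrt(5.56e-10 x 0.07836) = 6.60e-6 M.
pOH = 5.18, so pH = 14.00 - 5.18 = 8.82.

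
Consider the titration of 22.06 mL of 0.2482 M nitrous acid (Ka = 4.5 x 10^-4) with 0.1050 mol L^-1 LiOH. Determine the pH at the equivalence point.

8.11

n(HNO2) = 0.2482 x 0.02206 = 0.005475 mol; V(LiOH) at equivalence = 0.005475/0.1050 = 0.05215 L.
At equivalence all the acid is converted to NO2-; total volume = 0.02206 + 0.05215 = 0.07421 L, so [NO2-] = 0.005475/0.07421 = 0.07379 M.
Kb = Kw/Ka = 1.0e-14 / 4.5 x 10^-4 = 2.22e-11.
[OH^-] = sqrt(Kb x [NO2-]) = sqrt(2.22e-11 x 0.07379) = 1.28e-6 M.
pOH = 5.89, so pH = 14.00 - 5.89 = 8.11.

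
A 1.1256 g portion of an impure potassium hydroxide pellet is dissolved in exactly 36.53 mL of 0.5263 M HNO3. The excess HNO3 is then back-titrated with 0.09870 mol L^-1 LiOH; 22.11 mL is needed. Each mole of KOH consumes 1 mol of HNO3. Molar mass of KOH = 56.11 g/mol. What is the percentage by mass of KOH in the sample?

Total n(HNO3) added = 0.5263 x 0.03653 = 0.01923 mol.
n(LiOH) used = 0.09870 x 0.02211 = 0.002182 mol, which equals the excess n(HNO3).
So n(HNO3) consumed by the sample = 0.01923 - 0.002182 = 0.01704 mol.
n(KOH) = 0.01704 / 1 = 0.01704 mol.
mass KOH = 0.01704 x 56.11 = 0.9563 g, so %KOH = 0.9563/1.1256 x 100 = 85.0%.

85.0%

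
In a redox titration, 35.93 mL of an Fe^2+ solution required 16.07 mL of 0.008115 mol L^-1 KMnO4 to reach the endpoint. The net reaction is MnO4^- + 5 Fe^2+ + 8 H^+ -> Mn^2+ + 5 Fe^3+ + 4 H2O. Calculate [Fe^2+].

n(KMnO4) = 0.008115 x 0.01607 = 0.0001304 mol.
From the balanced equation, 1 mol KMnO4 reacts with 5 mol Fe^2+, so n(Fe^2+) = 0.0001304 x 5/1 = 0.0006520 mol.
[Fe^2+] = 0.0006520 / 0.03593 L = 0.0181 M.

0.0181 M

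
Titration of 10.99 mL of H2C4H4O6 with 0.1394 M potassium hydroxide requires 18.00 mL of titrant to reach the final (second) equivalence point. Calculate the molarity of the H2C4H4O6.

n(KOH) = 0.1394 x 0.01800 = 0.002509 mol.
At the final (second) equivalence point, 2 mol OH^- react per mol H2C4H4O6, so n(H2C4H4O6) = 0.002509 / 2 = 0.001255 mol.
[H2C4H4O6] = 0.001255 / 0.01099 L = 0.114 M.

0.114 M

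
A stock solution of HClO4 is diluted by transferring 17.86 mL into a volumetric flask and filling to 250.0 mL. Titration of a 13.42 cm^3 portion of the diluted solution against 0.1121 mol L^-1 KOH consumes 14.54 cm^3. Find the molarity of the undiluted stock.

1.70 M

n(KOH) = 0.1121 x 0.01454 = 0.001630 mol.
n(HClO4) in the aliquot = 0.001630 mol.
[diluted HClO4] = 0.001630 / 0.01342 = 0.1215 M.
Dilution factor = 250.0/17.86 = 14.00, so [stock] = 0.1215 x 14.00 = 1.70 M.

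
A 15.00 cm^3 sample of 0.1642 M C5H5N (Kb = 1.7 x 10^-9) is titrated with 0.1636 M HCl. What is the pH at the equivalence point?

3.16

n(C5H5N) = 0.1642 x 0.01500 = 0.002463 mol; V(HCl) at equivalence = 0.002463/0.1636 = 0.01506 L.
At equivalence the base is fully converted to C5H5NH+; total volume = 0.03006 L, so [C5H5NH+] = 0.002463/0.03006 = 0.08195 M.
Ka(C5H5NH+) = Kw/Kb = 1.0e-14 / 1.7 x 10^-9 = 5.88e-6.
[H^+] = sqrt(Ka x [C5H5NH+]) = sqrt(5.88e-6 x 0.08195) = 0.000694 M.
pH = -log(0.000694) = 3.16.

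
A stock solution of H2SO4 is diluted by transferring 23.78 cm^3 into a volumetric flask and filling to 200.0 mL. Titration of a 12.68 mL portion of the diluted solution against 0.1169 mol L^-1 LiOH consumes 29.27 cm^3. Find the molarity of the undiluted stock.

n(LiOH) = 0.1169 x 0.02927 = 0.003422 mol.
n(H2SO4) in the aliquot = 0.003422 x 1/2 = 0.001711 mol.
[diluted H2SO4] = 0.001711 / 0.01268 = 0.1349 M.
Dilution factor = 200.0/23.78 = 8.410, so [stock] = 0.1349 x 8.410 = 1.13 M.

1.13 M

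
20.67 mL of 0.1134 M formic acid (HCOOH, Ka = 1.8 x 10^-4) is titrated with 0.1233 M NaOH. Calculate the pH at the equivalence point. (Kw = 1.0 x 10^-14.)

n(HCOOH) = 0.1134 x 0.02067 = 0.002344 mol; V(NaOH) at equivalence = 0.002344/0.1233 = 0.01901 L.
At equivalence all the acid is converted to HCOO-; total volume = 0.02067 + 0.01901 = 0.03968 L, so [HCOO-] = 0.002344/0.03968 = 0.05907 M.
Kb = Kw/Ka = 1.0e-14 / 1.8 x 10^-4 = 5.56e-11.
[OH^-] = sqrt(Kb x [HCOO-]) = sqrt(5.56e-11 x 0.05907) = 1.81e-6 M.
pOH = 5.74, so pH = 14.00 - 5.74 = 8.26.

8.26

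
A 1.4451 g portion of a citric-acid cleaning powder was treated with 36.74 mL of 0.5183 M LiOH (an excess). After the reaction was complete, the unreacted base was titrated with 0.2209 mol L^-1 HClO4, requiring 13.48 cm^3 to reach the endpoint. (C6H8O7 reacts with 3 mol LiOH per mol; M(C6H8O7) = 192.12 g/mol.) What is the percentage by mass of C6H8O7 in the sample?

71.2%

Total n(LiOH) added = 0.5183 x 0.03674 = 0.01904 mol.
n(HClO4) used = 0.2209 x 0.01348 = 0.002978 mol, which equals the excess n(LiOH).
So n(LiOH) consumed by the sample = 0.01904 - 0.002978 = 0.01606 mol.
n(C6H8O7) = 0.01606 / 3 = 0.005355 mol.
mass C6H8O7 = 0.005355 x 192.12 = 1.029 g, so %C6H8O7 = 1.029/1.4451 x 100 = 71.2%.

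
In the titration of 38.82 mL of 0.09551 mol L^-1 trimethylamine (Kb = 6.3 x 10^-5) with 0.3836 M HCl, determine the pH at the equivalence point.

5.46

n((CH3)3N) = 0.09551 x 0.03882 = 0.003708 mol; V(HCl) at equivalence = 0.003708/0.3836 = 0.009666 L.
At equivalence the base is fully converted to (CH3)3NH+; total volume = 0.04849 L, so [(CH3)3NH+] = 0.003708/0.04849 = 0.07647 M.
Ka((CH3)3NH+) = Kw/Kb = 1.0e-14 / 6.3 x 10^-5 = 1.59e-10.
[H^+] = sqrt(Ka x [(CH3)3NH+]) = sqrt(1.59e-10 x 0.07647) = 3.48e-6 M.
pH = -log(3.48e-6) = 5.46.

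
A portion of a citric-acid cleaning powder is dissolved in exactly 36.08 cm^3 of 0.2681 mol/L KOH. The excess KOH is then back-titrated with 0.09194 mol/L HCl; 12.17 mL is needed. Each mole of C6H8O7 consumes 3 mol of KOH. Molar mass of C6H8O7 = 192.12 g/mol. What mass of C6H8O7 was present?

0.548 g

Total n(KOH) added = 0.2681 x 0.03608 = 0.009673 mol.
n(HCl) used = 0.09194 x 0.01217 = 0.001119 mol, which equals the excess n(KOH).
So n(KOH) consumed by the sample = 0.009673 - 0.001119 = 0.008554 mol.
n(C6H8O7) = 0.008554 / 3 = 0.002851 mol.
mass = 0.002851 mol x 192.12 g/mol = 0.548 g.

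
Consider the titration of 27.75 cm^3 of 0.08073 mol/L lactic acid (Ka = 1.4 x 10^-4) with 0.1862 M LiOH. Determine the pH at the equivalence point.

n(HC3H5O3) = 0.08073 x 0.02775 = 0.002240 mol; V(LiOH) at equivalence = 0.002240/0.1862 = 0.01203 L.
At equivalence all the acid is converted to C3H5O3-; total volume = 0.02775 + 0.01203 = 0.03978 L, so [C3H5O3-] = 0.002240/0.03978 = 0.05631 M.
Kb = Kw/Ka = 1.0e-14 / 1.4 x 10^-4 = 7.14e-11.
[OH^-] = sqrt(Kb x [C3H5O3-]) = sqrt(7.14e-11 x 0.05631) = 2.01e-6 M.
pOH = 5.70, so pH = 14.00 - 5.70 = 8.30.

8.30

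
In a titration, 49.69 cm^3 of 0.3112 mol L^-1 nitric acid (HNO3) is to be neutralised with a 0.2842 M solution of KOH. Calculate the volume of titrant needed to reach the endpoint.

n(HNO3) = 0.3112 mol/L x 0.04969 L = 0.01546 mol.
At equivalence n(KOH) = n(HNO3) = 0.01546 mol.
V(KOH) = 0.01546 / 0.2842 = 0.05441 L = 54.4 mL.

54.4 mL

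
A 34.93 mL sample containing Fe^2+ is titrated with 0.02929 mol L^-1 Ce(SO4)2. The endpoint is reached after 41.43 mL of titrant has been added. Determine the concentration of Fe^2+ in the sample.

n(Ce(SO4)2) = 0.02929 x 0.04143 = 0.001213 mol.
From the balanced equation, 1 mol Ce(SO4)2 reacts with 1 mol Fe^2+, so n(Fe^2+) = 0.001213 x 1/1 = 0.001213 mol.
[Fe^2+] = 0.001213 / 0.03493 L = 0.0347 M.

0.0347 M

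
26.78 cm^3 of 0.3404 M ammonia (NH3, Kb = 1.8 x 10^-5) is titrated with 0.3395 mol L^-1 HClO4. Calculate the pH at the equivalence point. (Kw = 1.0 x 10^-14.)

n(NH3) = 0.3404 x 0.02678 = 0.009116 mol; V(HClO4) at equivalence = 0.009116/0.3395 = 0.02685 L.
At equivalence the base is fully converted to NH4+; total volume = 0.05363 L, so [NH4+] = 0.009116/0.05363 = 0.1700 M.
Ka(NH4+) = Kw/Kb = 1.0e-14 / 1.8 x 10^-5 = 5.56e-10.
[H^+] = sqrt(Ka x [NH4+]) = sqrt(5.56e-10 x 0.1700) = 9.72e-6 M.
pH = -log(9.72e-6) = 5.01.

5.01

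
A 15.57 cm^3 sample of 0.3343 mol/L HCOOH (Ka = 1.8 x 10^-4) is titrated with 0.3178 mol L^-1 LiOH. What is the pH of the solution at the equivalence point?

8.48

n(HCOOH) = 0.3343 x 0.01557 = 0.005205 mol; V(LiOH) at equivalence = 0.005205/0.3178 = 0.01638 L.
At equivalence all the acid is converted to HCOO-; total volume = 0.01557 + 0.01638 = 0.03195 L, so [HCOO-] = 0.005205/0.03195 = 0.1629 M.
Kb = Kw/Ka = 1.0e-14 / 1.8 x 10^-4 = 5.56e-11.
[OH^-] = sqrt(Kb x [HCOO-]) = sqrt(5.56e-11 x 0.1629) = 3.01e-6 M.
pOH = 5.52, so pH = 14.00 - 5.52 = 8.48.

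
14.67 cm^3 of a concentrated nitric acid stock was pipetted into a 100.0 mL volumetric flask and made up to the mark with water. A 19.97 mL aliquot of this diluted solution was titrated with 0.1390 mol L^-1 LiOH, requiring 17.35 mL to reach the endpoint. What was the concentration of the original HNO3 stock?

0.823 M

n(LiOH) = 0.1390 x 0.01735 = 0.002412 mol.
n(HNO3) in the aliquot = 0.002412 mol.
[diluted HNO3] = 0.002412 / 0.01997 = 0.1208 M.
Dilution factor = 100.0/14.67 = 6.817, so [stock] = 0.1208 x 6.817 = 0.823 M.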